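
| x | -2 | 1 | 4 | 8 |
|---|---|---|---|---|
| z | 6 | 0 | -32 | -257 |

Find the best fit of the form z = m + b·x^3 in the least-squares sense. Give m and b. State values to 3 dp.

m = 0.944, b = -0.504

Forming AᵀA = [[4, 569]; [569, 266305]] and Aᵀz = [-283, -133680]ᵀ gives AᵀA·[m, b]ᵀ = Aᵀz.
det = 4·266305 − 569² = 741459.
m = ((-283)·266305 − 569·(-133680))/741459 = 699605/741459; b = (4·(-133680) − 569·(-283))/741459 = -373693/741459.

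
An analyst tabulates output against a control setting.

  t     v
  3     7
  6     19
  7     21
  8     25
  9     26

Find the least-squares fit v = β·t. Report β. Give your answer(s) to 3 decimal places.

The normal equations are: 239·β = 716.
(Σt·t = 239, Σt·v = 716.)
β = 716/239 = 2.99582.

β = 2.996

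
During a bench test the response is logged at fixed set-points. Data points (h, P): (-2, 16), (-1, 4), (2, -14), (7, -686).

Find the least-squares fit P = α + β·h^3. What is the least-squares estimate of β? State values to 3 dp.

Sums needed: Σ1 = 4, Σh^3 = 342, Σh^3·h^3 = 117778.
And ΣP = -680, Σh^3·P = -235542.
MᵀM·[α, β]ᵀ = MᵀP becomes [[4, 342]; [342, 117778]]·[α, β]ᵀ = [-680, -235542]ᵀ.
Eliminating β: 117778·(row 1) − 342·(row 2) gives 354148·α = 117778·(-680) − 342·(-235542) = 466324, so α = 116581/88537.
Then β = ((-235542) − 342·(116581/88537))/117778 = -177402/88537.

β = -2.004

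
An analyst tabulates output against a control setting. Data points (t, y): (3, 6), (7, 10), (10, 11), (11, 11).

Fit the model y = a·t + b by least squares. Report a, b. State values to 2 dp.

a = 0.63, b = 4.60

Compute the Gram sums: Σt·t = 279, Σt = 31, Σ1 = 4.
Moment sums: Σt·y = 319, Σy = 38.
MᵀM·[a, b]ᵀ = Mᵀy becomes [[279, 31]; [31, 4]]·[a, b]ᵀ = [319, 38]ᵀ.
Δ = 279·4 − 31² = 155.
a = (319·4 − 31·38)/155 = 98/155; b = (279·38 − 31·319)/155 = 23/5.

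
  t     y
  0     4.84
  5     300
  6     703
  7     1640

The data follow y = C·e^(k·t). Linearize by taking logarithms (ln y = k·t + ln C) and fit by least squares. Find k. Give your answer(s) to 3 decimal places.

k = 0.831

Taking logs, ln y = k·t + ln C, so regress ln y on t.
XᵀX = [[110.0000, 18.0000]; [18.0000, 4]], rhs = [119.6682, 21.2385]ᵀ  (here Σt = 18.0000, Σ(t)² = 110.0000, Σln y = 21.2385, Σt·ln y = 119.6682).
Slope k = (n·Σt·ln y − Σt·Σln y)/(n·Σ(t)² − (Σt)²) = (4·119.6682 − 18.0000·21.2385)/116.0000 = 0.83086; ln C = (Σln y − k·Σt)/n = 1.57076.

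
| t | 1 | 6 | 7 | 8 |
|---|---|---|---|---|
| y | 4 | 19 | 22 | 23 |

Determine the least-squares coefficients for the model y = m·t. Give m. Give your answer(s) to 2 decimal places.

m = 3.04

Compute the Gram sums: Σt·t = 150.
For Aᵀy: Σt·y = 456.
Normal equations: [[150]]·[m]ᵀ = [456]ᵀ.
m = 456/150 = 3.04.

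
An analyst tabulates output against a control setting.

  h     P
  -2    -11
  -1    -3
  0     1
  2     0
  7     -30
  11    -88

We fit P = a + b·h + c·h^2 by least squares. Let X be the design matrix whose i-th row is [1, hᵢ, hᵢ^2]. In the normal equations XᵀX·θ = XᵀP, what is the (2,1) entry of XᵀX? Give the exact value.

17

Row 2 ↔ basis h, column 1 ↔ basis 1, so (XᵀX)_{2,1} = Σᵢ h = (-2)·(1) + (-1)·(1) + (0)·(1) + (2)·(1) + (7)·(1) + (11)·(1) = 17.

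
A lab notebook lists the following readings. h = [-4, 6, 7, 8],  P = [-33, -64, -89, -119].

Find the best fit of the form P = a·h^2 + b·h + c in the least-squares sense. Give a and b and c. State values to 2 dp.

With design matrix X, XᵀX = [[8049, 1007, 165]; [1007, 165, 17]; [165, 17, 4]] and XᵀP = [-14809, -1827, -305]ᵀ.
Inverting the 3×3 Gram matrix, [a, b, c]ᵀ = [-44347/21782, 21545/21782, 38435/10891]ᵀ.

a = -2.04, b = 0.99, c = 3.53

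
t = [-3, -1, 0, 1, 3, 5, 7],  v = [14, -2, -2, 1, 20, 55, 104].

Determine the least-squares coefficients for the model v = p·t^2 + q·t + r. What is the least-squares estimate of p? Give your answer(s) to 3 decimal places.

Normal-equation sums: Σt^2·t^2 = 3190, Σt^2·t = 468, Σt^2 = 94, Σt·t = 94, Σt = 12, Σ1 = 7.
And Σt^2·v = 6776, Σt·v = 1024, Σv = 190.
Solving the 3×3 system (Gaussian elimination) gives p = 167878/82929, q = 29024/27643, r = -21814/11847.

p = 2.024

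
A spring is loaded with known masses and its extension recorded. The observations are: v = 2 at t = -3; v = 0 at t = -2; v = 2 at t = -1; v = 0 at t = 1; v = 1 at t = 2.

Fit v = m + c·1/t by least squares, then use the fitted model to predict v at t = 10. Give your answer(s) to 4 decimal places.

Normal-equation sums: Σ1 = 5, Σ1/t = -1/3, Σ1/t·1/t = 47/18.
Right-hand side: Σv = 5, Σ1/t·v = -13/6.
Δ = 5·(47/18) − (-1/3)² = 233/18.
m = (5·(47/18) − (-1/3)·(-13/6))/(233/18) = 222/233; c = (5·(-13/6) − (-1/3)·5)/(233/18) = -165/233.
At t = 10: v̂ = (222/233)·(1) + (-165/233)·(1/10) = 411/466.

v̂ = 0.8820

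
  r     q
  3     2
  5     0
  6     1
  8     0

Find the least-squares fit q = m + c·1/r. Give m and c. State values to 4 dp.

m = -1.0670, c = 8.8097

Normal-equation sums: Σ1 = 4, Σ1/r = 33/40, Σ1/r·1/r = 2801/14400.
And Σq = 3, Σ1/r·q = 5/6.
det = 4·(2801/14400) − (33/40)² = 1403/14400.
m = (3·(2801/14400) − (33/40)·(5/6))/(1403/14400) = -1497/1403; c = (4·(5/6) − (33/40)·3)/(1403/14400) = 12360/1403.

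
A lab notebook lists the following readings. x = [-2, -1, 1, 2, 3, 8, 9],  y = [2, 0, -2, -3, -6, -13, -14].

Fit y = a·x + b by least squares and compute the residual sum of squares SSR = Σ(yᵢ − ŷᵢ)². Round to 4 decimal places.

SSR = 1.7647

Setting ∂/∂a … = 0 gives: 164·a + 20·b = -260;  20·a + 7·b = -36.
(Σx·x = 164, Σx = 20, Σ1 = 7, Σx·y = -260, Σy = -36.)
det = 164·7 − 20² = 748.
a = ((-260)·7 − 20·(-36))/748 = -25/17; b = (164·(-36) − 20·(-260))/748 = -16/17.
Residuals: 0, -9/17, 7/17, 15/17, -11/17, -5/17, 3/17; SSR = 30/17.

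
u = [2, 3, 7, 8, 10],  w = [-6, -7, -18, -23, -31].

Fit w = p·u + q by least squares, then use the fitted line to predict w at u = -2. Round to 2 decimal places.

Entries of XᵀX: Σu·u = 226, Σu = 30, Σ1 = 5.
Right-hand side: Σu·w = -653, Σw = -85.
Eliminating q: 5·(row 1) − 30·(row 2) gives 230·p = 5·(-653) − 30·(-85) = -715, so p = -143/46.
Then q = ((-85) − 30·(-143/46))/5 = 38/23.
At u = -2: ŵ = (-143/46)·(-2) + (38/23)·(1) = 181/23.

ŵ = 7.87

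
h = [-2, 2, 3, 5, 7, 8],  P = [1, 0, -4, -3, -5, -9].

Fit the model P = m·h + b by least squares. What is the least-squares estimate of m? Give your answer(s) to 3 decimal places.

From the data, Σh·h = 155, Σh = 23, Σ1 = 6.
And Σh·P = -136, ΣP = -20.
Normal equations: [[155, 23]; [23, 6]]·[m, b]ᵀ = [-136, -20]ᵀ.
Δ = 155·6 − 23² = 401.
m = ((-136)·6 − 23·(-20))/401 = -356/401; b = (155·(-20) − 23·(-136))/401 = 28/401.

m = -0.888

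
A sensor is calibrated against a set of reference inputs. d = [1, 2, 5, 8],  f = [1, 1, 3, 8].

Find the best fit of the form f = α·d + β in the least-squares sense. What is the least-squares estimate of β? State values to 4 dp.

Normal-equation sums: Σd·d = 94, Σd = 16, Σ1 = 4.
For Aᵀf: Σd·f = 82, Σf = 13.
So AᵀA·[α, β]ᵀ = Aᵀf: [[94, 16]; [16, 4]]·[α, β]ᵀ = [82, 13]ᵀ.
det = 94·4 − 16² = 120.
α = (82·4 − 16·13)/120 = 1; β = (94·13 − 16·82)/120 = -3/4.

β = -0.7500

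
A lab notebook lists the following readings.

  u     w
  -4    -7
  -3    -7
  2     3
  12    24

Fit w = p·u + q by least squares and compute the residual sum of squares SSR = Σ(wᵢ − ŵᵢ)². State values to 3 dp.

Entries of MᵀM: Σu·u = 173, Σu = 7, Σ1 = 4.
Right-hand side: Σu·w = 343, Σw = 13.
Normal equations: [[173, 7]; [7, 4]]·[p, q]ᵀ = [343, 13]ᵀ.
Δ = 173·4 − 7² = 643.
p = (343·4 − 7·13)/643 = 1281/643; q = (173·13 − 7·343)/643 = -152/643.
Residuals: 775/643, -506/643, -481/643, 212/643; SSR = 1762/643.

SSR = 2.740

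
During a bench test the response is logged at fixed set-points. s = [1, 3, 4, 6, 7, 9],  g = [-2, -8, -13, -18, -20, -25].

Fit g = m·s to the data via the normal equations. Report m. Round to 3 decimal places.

m = -2.870

XᵀX·[m]ᵀ = Xᵀg reads: 192·m = -551.
(Σs·s = 192, Σs·g = -551.)
Hence m = -551 / 192 ≈ -2.86979.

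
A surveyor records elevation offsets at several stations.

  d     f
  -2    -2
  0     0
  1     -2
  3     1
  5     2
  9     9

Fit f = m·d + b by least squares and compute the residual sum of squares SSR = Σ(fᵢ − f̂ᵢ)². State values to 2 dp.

SSR = 11.24

Entries of XᵀX: Σd·d = 120, Σd = 16, Σ1 = 6.
And Σd·f = 96, Σf = 8.
So XᵀX·[m, b]ᵀ = Xᵀf: [[120, 16]; [16, 6]]·[m, b]ᵀ = [96, 8]ᵀ.
Eliminating b: 6·(row 1) − 16·(row 2) gives 464·m = 6·96 − 16·8 = 448, so m = 28/29.
Then b = (8 − 16·(28/29))/6 = -36/29.
Residuals: 34/29, 36/29, -50/29, -19/29, -46/29, 45/29; SSR = 326/29.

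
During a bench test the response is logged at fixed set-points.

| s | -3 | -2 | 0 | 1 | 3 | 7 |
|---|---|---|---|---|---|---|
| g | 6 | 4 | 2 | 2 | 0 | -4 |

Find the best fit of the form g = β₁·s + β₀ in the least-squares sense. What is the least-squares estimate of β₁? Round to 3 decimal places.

Setting ∂/∂β₁ … = 0 gives: 72·β₁ + 6·β₀ = -52;  6·β₁ + 6·β₀ = 10.
det = 72·6 − 6² = 396.
β₁ = ((-52)·6 − 6·10)/396 = -31/33; β₀ = (72·10 − 6·(-52))/396 = 86/33.

β₁ = -0.939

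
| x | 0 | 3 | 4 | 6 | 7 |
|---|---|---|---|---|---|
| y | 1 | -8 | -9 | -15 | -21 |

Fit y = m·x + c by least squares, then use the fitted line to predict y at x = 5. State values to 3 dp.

The normal equations are: 110·m + 20·c = -297;  20·m + 5·c = -52.
(Σx·x = 110, Σx = 20, Σ1 = 5, Σx·y = -297, Σy = -52.)
Δ = 110·5 − 20² = 150.
m = ((-297)·5 − 20·(-52))/150 = -89/30; c = (110·(-52) − 20·(-297))/150 = 22/15.
At x = 5: ŷ = (-89/30)·(5) + (22/15)·(1) = -401/30.

ŷ = -13.367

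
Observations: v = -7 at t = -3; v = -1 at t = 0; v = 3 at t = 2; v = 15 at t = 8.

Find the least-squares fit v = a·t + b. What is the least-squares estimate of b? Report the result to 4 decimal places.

Compute the Gram sums: Σt·t = 77, Σt = 7, Σ1 = 4.
For Aᵀv: Σt·v = 147, Σv = 10.
Normal equations: [[77, 7]; [7, 4]]·[a, b]ᵀ = [147, 10]ᵀ.
Determinant 77·4 − 7² = 259.
a = (147·4 − 7·10)/259 = 2; b = (77·10 − 7·147)/259 = -1.

b = -1.0000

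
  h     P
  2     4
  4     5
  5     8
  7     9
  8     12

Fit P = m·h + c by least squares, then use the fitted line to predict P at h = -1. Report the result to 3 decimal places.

Setting ∂/∂m … = 0 gives: 158·m + 26·c = 227;  26·m + 5·c = 38.
(Σh·h = 158, Σh = 26, Σ1 = 5, Σh·P = 227, ΣP = 38.)
det = 158·5 − 26² = 114.
m = (227·5 − 26·38)/114 = 49/38; c = (158·38 − 26·227)/114 = 17/19.
At h = -1: P̂ = (49/38)·(-1) + (17/19)·(1) = -15/38.

P̂ = -0.395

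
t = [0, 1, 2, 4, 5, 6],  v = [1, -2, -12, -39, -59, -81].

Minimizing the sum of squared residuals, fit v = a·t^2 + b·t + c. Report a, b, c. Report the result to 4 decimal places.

a = -1.8214, b = -2.8929, c = 1.5714

Compute the Gram sums: Σt^2·t^2 = 2194, Σt^2·t = 414, Σt^2 = 82, Σt·t = 82, Σt = 18, Σ1 = 6.
Moment sums: Σt^2·v = -5065, Σt·v = -963, Σv = -192.
Row-reducing yields a = -51/28, b = -81/28, c = 11/7.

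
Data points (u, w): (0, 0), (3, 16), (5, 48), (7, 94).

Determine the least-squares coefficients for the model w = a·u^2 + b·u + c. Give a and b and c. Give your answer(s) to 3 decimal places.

a = 1.985, b = -0.421, c = -0.112

Normal-equation sums: Σu^2·u^2 = 3107, Σu^2·u = 495, Σu^2 = 83, Σu·u = 83, Σu = 15, Σ1 = 4.
For Aᵀw: Σu^2·w = 5950, Σu·w = 946, Σw = 158.
So AᵀA·[a, b, c]ᵀ = Aᵀw: [[3107, 495, 83]; [495, 83, 15]; [83, 15, 4]]·[a, b, c]ᵀ = [5950, 946, 158]ᵀ.
Solving the 3×3 system (Gaussian elimination) gives a = 6507/3278, b = -1379/3278, c = -184/1639.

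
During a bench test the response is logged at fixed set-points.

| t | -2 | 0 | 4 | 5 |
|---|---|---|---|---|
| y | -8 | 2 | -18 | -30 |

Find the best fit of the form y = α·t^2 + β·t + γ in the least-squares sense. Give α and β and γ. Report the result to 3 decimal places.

With design matrix X, XᵀX = [[897, 181, 45]; [181, 45, 7]; [45, 7, 4]] and Xᵀy = [-1070, -206, -54]ᵀ.
Solving the 3×3 system (Gaussian elimination) gives α = -1873/1171, β = 1861/1171, γ = 2006/1171.

α = -1.599, β = 1.589, γ = 1.713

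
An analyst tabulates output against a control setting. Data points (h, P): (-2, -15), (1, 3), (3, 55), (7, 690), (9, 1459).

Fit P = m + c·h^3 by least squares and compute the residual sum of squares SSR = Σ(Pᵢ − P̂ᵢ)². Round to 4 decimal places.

MᵀM·[m, c]ᵀ = MᵀP reads: 5·m + 1092·c = 2192;  1092·m + 649884·c = 1301889.
(Σ1 = 5, Σh^3 = 1092, Σh^3·h^3 = 649884, ΣP = 2192, Σh^3·P = 1301889.)
Determinant 5·649884 − 1092² = 2056956.
m = (2192·649884 − 1092·1301889)/2056956 = 240245/171413; c = (5·1301889 − 1092·2192)/2056956 = 1371927/685652.
Residuals: -67586/171413, -275951/685652, -26559/62332, 1567939/685652, -729495/685652; SSR = 4703817/685652.

SSR = 6.8604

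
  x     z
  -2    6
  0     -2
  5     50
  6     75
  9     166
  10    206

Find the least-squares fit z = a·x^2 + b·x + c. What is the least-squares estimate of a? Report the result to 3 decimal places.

Sums needed: Σx^2·x^2 = 18498, Σx^2·x = 2062, Σx^2 = 246, Σx·x = 246, Σx = 28, Σ1 = 6.
Moment sums: Σx^2·z = 38020, Σx·z = 4242, Σz = 501.
Normal equations: [[18498, 2062, 246]; [2062, 246, 28]; [246, 28, 6]]·[a, b, c]ᵀ = [38020, 4242, 501]ᵀ.
Row-reducing yields a = 413483/202182, b = 20321/67394, c = -177550/101091.

a = 2.045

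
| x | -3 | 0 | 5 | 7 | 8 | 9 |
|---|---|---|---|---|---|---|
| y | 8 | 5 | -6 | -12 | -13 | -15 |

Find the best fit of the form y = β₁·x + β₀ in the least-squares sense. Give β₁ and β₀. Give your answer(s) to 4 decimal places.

Setting ∂/∂β₁ … = 0 gives: 228·β₁ + 26·β₀ = -377;  26·β₁ + 6·β₀ = -33.
Determinant 228·6 − 26² = 692.
β₁ = ((-377)·6 − 26·(-33))/692 = -351/173; β₀ = (228·(-33) − 26·(-377))/692 = 1139/346.

β₁ = -2.0289, β₀ = 3.2919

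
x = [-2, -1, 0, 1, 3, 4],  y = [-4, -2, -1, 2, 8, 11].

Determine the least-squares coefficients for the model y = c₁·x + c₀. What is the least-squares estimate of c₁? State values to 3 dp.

AᵀA·[c₁, c₀]ᵀ = Aᵀy reads: 31·c₁ + 5·c₀ = 80;  5·c₁ + 6·c₀ = 14.
Determinant 31·6 − 5² = 161.
c₁ = (80·6 − 5·14)/161 = 410/161; c₀ = (31·14 − 5·80)/161 = 34/161.

c₁ = 2.547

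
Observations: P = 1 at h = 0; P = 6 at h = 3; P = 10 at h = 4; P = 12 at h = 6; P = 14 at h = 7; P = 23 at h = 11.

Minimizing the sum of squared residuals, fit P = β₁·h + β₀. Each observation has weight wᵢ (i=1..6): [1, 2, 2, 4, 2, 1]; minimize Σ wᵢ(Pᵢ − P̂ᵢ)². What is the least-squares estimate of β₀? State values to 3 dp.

Entries of MᵀWM: Σwᵢ·h·h = 413, Σwᵢ·h = 63, Σwᵢ·1 = 12.
Moment sums: Σwᵢ·h·P = 853, Σwᵢ·P = 132.
MᵀWM·[β₁, β₀]ᵀ = MᵀWP becomes [[413, 63]; [63, 12]]·[β₁, β₀]ᵀ = [853, 132]ᵀ.
Δ = 413·12 − 63² = 987.
β₁ = (853·12 − 63·132)/987 = 640/329; β₀ = (413·132 − 63·853)/987 = 37/47.

β₀ = 0.787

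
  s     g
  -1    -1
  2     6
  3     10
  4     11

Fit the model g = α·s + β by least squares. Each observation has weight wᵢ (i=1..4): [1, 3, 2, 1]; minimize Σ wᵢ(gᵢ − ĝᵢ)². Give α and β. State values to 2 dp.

From the data, Σwᵢ·s·s = 47, Σwᵢ·s = 15, Σwᵢ·1 = 7.
For AᵀWg: Σwᵢ·s·g = 141, Σwᵢ·g = 48.
So AᵀWA·[α, β]ᵀ = AᵀWg: [[47, 15]; [15, 7]]·[α, β]ᵀ = [141, 48]ᵀ.
Determinant 47·7 − 15² = 104.
α = (141·7 − 15·48)/104 = 267/104; β = (47·48 − 15·141)/104 = 141/104.

α = 2.57, β = 1.36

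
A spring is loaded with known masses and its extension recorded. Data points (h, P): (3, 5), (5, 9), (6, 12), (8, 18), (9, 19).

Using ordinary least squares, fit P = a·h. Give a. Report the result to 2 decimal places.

a = 2.08

Setting ∂/∂a … = 0 gives: 215·a = 447.
a = 447/215 = 2.07907.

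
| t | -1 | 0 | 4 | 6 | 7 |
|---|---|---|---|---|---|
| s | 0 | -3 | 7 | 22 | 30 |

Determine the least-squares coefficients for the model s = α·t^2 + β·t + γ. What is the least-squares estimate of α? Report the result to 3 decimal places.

α = 0.792

From the data, Σt^2·t^2 = 3954, Σt^2·t = 622, Σt^2 = 102, Σt·t = 102, Σt = 16, Σ1 = 5.
And Σt^2·s = 2374, Σt·s = 370, Σs = 56.
So MᵀM·[α, β, γ]ᵀ = Mᵀs: [[3954, 622, 102]; [622, 102, 16]; [102, 16, 5]]·[α, β, γ]ᵀ = [2374, 370, 56]ᵀ.
Solving the 3×3 system (Gaussian elimination) gives α = 3853/4862, β = -4159/4862, γ = -5419/2431.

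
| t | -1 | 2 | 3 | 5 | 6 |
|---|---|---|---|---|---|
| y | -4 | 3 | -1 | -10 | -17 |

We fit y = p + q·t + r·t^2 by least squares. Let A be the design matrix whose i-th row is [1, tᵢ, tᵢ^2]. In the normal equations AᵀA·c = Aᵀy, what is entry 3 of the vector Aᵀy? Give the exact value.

Entry 3 ↔ basis t^2, so (Aᵀy)_{3} = Σᵢ (t^2)·yᵢ = (1)·(-4) + (4)·(3) + (9)·(-1) + (25)·(-10) + (36)·(-17) = -863.

-863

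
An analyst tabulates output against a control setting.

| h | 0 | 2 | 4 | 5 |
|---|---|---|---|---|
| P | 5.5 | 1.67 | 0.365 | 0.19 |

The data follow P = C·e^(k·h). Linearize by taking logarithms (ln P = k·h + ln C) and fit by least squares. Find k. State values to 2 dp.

k = -0.68

With ln Pᵢ as the transformed response and hᵢ as the regressor:
Sums: Σh = 11.0000, Σ(h)² = 45.0000, Σln P = -0.4510, Σh·ln P = -11.3094.
Normal system: [[45.0000, 11.0000]; [11.0000, 4]]·[k, ln C]ᵀ = [-11.3094, -0.4510]ᵀ.
Solving (det = 59.0000): k = -0.68265, ln C = 1.76454.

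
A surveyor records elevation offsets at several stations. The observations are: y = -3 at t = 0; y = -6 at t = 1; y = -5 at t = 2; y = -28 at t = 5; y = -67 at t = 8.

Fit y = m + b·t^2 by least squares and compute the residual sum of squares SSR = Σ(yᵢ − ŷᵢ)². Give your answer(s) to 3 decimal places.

Normal-equation sums: Σ1 = 5, Σt^2 = 94, Σt^2·t^2 = 4738.
Right-hand side: Σy = -109, Σt^2·y = -5014.
AᵀA·[m, b]ᵀ = Aᵀy becomes [[5, 94]; [94, 4738]]·[m, b]ᵀ = [-109, -5014]ᵀ.
det = 5·4738 − 94² = 14854.
m = ((-109)·4738 − 94·(-5014))/14854 = -22563/7427; b = (5·(-5014) − 94·(-109))/14854 = -7412/7427.
Residuals: 282/7427, -14587/7427, 15076/7427, -93/7427, -678/7427; SSR = 59326/7427.

SSR = 7.988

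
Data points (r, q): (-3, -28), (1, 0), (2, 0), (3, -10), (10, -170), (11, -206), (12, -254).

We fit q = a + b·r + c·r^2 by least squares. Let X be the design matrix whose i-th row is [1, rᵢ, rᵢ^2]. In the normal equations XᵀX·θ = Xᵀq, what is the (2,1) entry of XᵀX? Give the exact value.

Row 2 ↔ basis r, column 1 ↔ basis 1, so (XᵀX)_{2,1} = Σᵢ r = (-3)·(1) + (1)·(1) + (2)·(1) + (3)·(1) + (10)·(1) + (11)·(1) + (12)·(1) = 36.

36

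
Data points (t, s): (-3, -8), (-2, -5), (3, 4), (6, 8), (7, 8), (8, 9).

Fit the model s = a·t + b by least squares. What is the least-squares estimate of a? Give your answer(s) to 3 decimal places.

Normal-equation sums: Σt·t = 171, Σt = 19, Σ1 = 6.
Right-hand side: Σt·s = 222, Σs = 16.
Normal equations: [[171, 19]; [19, 6]]·[a, b]ᵀ = [222, 16]ᵀ.
Eliminating b: 6·(row 1) − 19·(row 2) gives 665·a = 6·222 − 19·16 = 1028, so a = 1028/665.
Then b = (16 − 19·(1028/665))/6 = -78/35.

a = 1.546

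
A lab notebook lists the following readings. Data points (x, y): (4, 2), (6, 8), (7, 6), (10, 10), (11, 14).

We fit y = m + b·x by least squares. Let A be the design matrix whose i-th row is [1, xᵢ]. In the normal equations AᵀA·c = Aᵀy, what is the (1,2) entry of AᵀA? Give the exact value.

38

Row 1 ↔ basis 1, column 2 ↔ basis x, so (AᵀA)_{1,2} = Σᵢ x = (1)·(4) + (1)·(6) + (1)·(7) + (1)·(10) + (1)·(11) = 38.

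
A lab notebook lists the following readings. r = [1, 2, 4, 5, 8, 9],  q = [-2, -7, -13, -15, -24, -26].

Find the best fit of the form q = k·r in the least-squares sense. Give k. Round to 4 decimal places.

Setting ∂/∂k … = 0 gives: 191·k = -569.
(Σr·r = 191, Σr·q = -569.)
Hence k = -569 / 191 ≈ -2.97906.

k = -2.9791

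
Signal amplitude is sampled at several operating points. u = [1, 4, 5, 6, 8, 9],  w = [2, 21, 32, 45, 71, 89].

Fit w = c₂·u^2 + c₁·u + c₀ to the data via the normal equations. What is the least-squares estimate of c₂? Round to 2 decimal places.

c₂ = 0.83

XᵀX·[c₂, c₁, c₀]ᵀ = Xᵀw reads: 12835·c₂ + 1647·c₁ + 223·c₀ = 14511;  1647·c₂ + 223·c₁ + 33·c₀ = 1885;  223·c₂ + 33·c₁ + 6·c₀ = 260.
(Σu^2·u^2 = 12835, Σu^2·u = 1647, Σu^2 = 223, Σu·u = 223, Σu = 33, Σ1 = 6, Σu^2·w = 14511, Σu·w = 1885, Σw = 260.)
Inverting the 3×3 Gram matrix, [c₂, c₁, c₀]ᵀ = [7388/8905, 22774/8905, -13961/8905]ᵀ.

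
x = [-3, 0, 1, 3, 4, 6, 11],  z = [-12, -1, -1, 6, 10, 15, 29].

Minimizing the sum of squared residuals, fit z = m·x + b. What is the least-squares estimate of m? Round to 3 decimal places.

m = 2.909

MᵀM·[m, b]ᵀ = Mᵀz reads: 192·m + 22·b = 502;  22·m + 7·b = 46.
Δ = 192·7 − 22² = 860.
m = (502·7 − 22·46)/860 = 1251/430; b = (192·46 − 22·502)/860 = -553/215.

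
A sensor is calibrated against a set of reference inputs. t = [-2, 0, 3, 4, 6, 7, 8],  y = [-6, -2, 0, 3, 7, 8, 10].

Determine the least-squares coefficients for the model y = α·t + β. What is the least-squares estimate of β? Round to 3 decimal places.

β = -2.968

Compute the Gram sums: Σt·t = 178, Σt = 26, Σ1 = 7.
For Aᵀy: Σt·y = 202, Σy = 20.
AᵀA·[α, β]ᵀ = Aᵀy becomes [[178, 26]; [26, 7]]·[α, β]ᵀ = [202, 20]ᵀ.
det = 178·7 − 26² = 570.
α = (202·7 − 26·20)/570 = 149/95; β = (178·20 − 26·202)/570 = -282/95.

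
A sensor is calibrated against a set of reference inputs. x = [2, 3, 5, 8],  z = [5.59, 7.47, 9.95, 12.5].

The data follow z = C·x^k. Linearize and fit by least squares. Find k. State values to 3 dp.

k = 0.577

With ln zᵢ as the transformed response and ln xᵢ as the regressor:
Sums: Σln x = 5.4806, Σ(ln x)² = 8.6018, Σln z = 8.5552, Σln x·ln z = 12.3520.
Normal system: [[8.6018, 5.4806]; [5.4806, 4]]·[k, ln C]ᵀ = [12.3520, 8.5552]ᵀ.
Solving (det = 4.3697): k = 0.57673, ln C = 1.34858.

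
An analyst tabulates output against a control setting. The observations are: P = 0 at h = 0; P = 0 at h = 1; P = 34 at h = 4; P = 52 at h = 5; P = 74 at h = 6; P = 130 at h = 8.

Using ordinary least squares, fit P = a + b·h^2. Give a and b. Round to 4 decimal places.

Normal-equation sums: Σ1 = 6, Σh^2 = 142, Σh^2·h^2 = 6274.
For AᵀP: ΣP = 290, Σh^2·P = 12828.
So AᵀA·[a, b]ᵀ = AᵀP: [[6, 142]; [142, 6274]]·[a, b]ᵀ = [290, 12828]ᵀ.
Eliminating b: 6274·(row 1) − 142·(row 2) gives 17480·a = 6274·290 − 142·12828 = -2116, so a = -23/190.
Then b = (12828 − 142·(-23/190))/6274 = 389/190.

a = -0.1211, b = 2.0474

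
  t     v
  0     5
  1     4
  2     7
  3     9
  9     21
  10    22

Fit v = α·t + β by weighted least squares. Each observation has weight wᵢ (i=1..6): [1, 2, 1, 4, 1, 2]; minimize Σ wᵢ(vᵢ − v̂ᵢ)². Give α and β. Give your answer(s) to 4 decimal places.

α = 1.9005, β = 3.2251

From the data, Σwᵢ·t·t = 323, Σwᵢ·t = 45, Σwᵢ·1 = 11.
Moment sums: Σwᵢ·t·v = 759, Σwᵢ·v = 121.
AᵀWA·[α, β]ᵀ = AᵀWv becomes [[323, 45]; [45, 11]]·[α, β]ᵀ = [759, 121]ᵀ.
Eliminating β: 11·(row 1) − 45·(row 2) gives 1528·α = 11·759 − 45·121 = 2904, so α = 363/191.
Then β = (121 − 45·(363/191))/11 = 616/191.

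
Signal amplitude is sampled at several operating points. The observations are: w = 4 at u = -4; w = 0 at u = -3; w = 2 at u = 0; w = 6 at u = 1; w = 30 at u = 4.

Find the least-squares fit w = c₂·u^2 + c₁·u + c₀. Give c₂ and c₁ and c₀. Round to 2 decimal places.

c₂ = 0.94, c₁ = 3.29, c₀ = 1.79

Sums needed: Σu^2·u^2 = 594, Σu^2·u = -26, Σu^2 = 42, Σu·u = 42, Σu = -2, Σ1 = 5.
And Σu^2·w = 550, Σu·w = 110, Σw = 42.
MᵀM·[c₂, c₁, c₀]ᵀ = Mᵀw becomes [[594, -26, 42]; [-26, 42, -2]; [42, -2, 5]]·[c₂, c₁, c₀]ᵀ = [550, 110, 42]ᵀ.
Solving the 3×3 system (Gaussian elimination) gives c₂ = 5807/6158, c₁ = 20249/6158, c₀ = 5524/3079.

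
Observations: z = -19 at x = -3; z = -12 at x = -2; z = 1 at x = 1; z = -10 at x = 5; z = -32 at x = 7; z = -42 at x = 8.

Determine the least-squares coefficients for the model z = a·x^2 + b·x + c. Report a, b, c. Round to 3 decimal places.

a = -1.047, b = 3.128, c = -0.821

Setting ∂/∂a … = 0 gives: 7220·a + 946·b + 152·c = -4724;  946·a + 152·b + 16·c = -528;  152·a + 16·b + 6·c = -114.
Solving the 3×3 system (Gaussian elimination) gives a = -11944/11409, b = 35690/11409, c = -3121/3803.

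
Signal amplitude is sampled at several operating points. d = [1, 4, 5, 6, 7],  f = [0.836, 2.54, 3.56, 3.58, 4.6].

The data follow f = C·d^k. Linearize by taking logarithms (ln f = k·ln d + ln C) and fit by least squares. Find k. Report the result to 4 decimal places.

k = 0.8577

With ln fᵢ as the transformed response and ln dᵢ as the regressor:
Sums: Σln d = 6.7334, Σ(ln d)² = 11.5091, Σln f = 4.8242, Σln d·ln f = 8.5906.
Normal system: [[11.5091, 6.7334]; [6.7334, 5]]·[k, ln C]ᵀ = [8.5906, 4.8242]ᵀ.
Δ = 11.5091·5 − (6.7334)² = 12.2067; k = (8.5906·5 − 6.7334·4.8242)/12.2067 = 0.85768, ln C = (11.5091·4.8242 − 6.7334·8.5906)/12.2067 = -0.19018.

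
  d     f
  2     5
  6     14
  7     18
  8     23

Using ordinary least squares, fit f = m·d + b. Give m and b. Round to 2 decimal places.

Setting ∂/∂m … = 0 gives: 153·m + 23·b = 404;  23·m + 4·b = 60.
det = 153·4 − 23² = 83.
m = (404·4 − 23·60)/83 = 236/83; b = (153·60 − 23·404)/83 = -112/83.

m = 2.84, b = -1.35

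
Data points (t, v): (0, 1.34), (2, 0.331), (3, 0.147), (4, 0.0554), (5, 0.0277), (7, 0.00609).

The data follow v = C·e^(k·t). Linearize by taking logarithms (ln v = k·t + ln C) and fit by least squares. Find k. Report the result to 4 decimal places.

k = -0.7826

Linearized form: ln v = k·t + ln C. From the 6 transformed points,
Σt = 21.0000, Σ(t)² = 103.0000, Σln v = -14.3109, Σt·ln v = -73.1753.
Normal system: [[103.0000, 21.0000]; [21.0000, 6]]·[k, ln C]ᵀ = [-73.1753, -14.3109]ᵀ.
Slope k = (n·Σt·ln v − Σt·Σln v)/(n·Σ(t)² − (Σt)²) = (6·-73.1753 − 21.0000·-14.3109)/177.0000 = -0.78262; ln C = (Σln v − k·Σt)/n = 0.35401.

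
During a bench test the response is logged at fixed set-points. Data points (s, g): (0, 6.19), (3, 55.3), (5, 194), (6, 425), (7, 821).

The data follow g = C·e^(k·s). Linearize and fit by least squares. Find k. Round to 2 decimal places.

k = 0.70

Let Y = ln g. Fitting Y = k·s + ln C by least squares:
Σs = 21.0000, Σ(s)² = 119.0000, Σln g = 23.8662, Σs·ln g = 121.6638.
Normal system: [[119.0000, 21.0000]; [21.0000, 5]]·[k, ln C]ᵀ = [121.6638, 23.8662]ᵀ.
Slope k = (n·Σs·ln g − Σs·Σln g)/(n·Σ(s)² − (Σs)²) = (5·121.6638 − 21.0000·23.8662)/154.0000 = 0.69564; ln C = (Σln g − k·Σs)/n = 1.85153.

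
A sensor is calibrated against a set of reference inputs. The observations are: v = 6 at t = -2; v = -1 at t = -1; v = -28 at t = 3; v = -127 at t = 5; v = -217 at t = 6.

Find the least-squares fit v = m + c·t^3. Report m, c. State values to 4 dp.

Forming XᵀX = [[5, 359]; [359, 63075]] and Xᵀv = [-367, -63550]ᵀ gives XᵀX·[m, c]ᵀ = Xᵀv.
Δ = 5·63075 − 359² = 186494.
m = ((-367)·63075 − 359·(-63550))/186494 = -47725/26642; c = (5·(-63550) − 359·(-367))/186494 = -26571/26642.

m = -1.7913, c = -0.9973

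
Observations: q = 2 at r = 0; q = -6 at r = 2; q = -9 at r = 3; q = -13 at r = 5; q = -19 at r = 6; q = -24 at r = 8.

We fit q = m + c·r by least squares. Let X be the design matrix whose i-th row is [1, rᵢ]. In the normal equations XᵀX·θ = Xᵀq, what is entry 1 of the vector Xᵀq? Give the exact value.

-69

Entry 1 ↔ basis 1, so (Xᵀq)_{1} = Σᵢ qᵢ = (1)·(2) + (1)·(-6) + (1)·(-9) + (1)·(-13) + (1)·(-19) + (1)·(-24) = -69.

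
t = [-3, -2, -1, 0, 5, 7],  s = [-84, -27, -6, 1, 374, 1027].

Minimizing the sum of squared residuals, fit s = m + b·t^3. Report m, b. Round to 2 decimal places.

m = -1.90, b = 3.00

Normal-equation sums: Σ1 = 6, Σt^3 = 432, Σt^3·t^3 = 134068.
Moment sums: Σs = 1285, Σt^3·s = 401501.
Eliminating b: 134068·(row 1) − 432·(row 2) gives 617784·m = 134068·1285 − 432·401501 = -1171052, so m = -292763/154446.
Then b = (401501 − 432·(-292763/154446))/134068 = 308981/102964.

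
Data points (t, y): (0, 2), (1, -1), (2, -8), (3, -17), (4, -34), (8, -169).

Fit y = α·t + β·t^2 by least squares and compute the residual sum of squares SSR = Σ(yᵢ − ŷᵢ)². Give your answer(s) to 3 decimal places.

Entries of XᵀX: Σt·t = 94, Σt·t^2 = 612, Σt^2·t^2 = 4450.
And Σt·y = -1556, Σt^2·y = -11546.
XᵀX·[α, β]ᵀ = Xᵀy becomes [[94, 612]; [612, 4450]]·[α, β]ᵀ = [-1556, -11546]ᵀ.
Determinant 94·4450 − 612² = 43756.
α = ((-1556)·4450 − 612·(-11546))/43756 = 35488/10939; β = (94·(-11546) − 612·(-1556))/43756 = -33263/10939.
Residuals: 2, -13164/10939, -25436/10939, 6940/10939, 18330/10939, -3763/10939; SSR = 155155/10939.

SSR = 14.184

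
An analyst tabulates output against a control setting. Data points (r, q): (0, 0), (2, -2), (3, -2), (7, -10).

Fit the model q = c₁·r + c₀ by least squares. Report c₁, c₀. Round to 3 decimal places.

MᵀM·[c₁, c₀]ᵀ = Mᵀq reads: 62·c₁ + 12·c₀ = -80;  12·c₁ + 4·c₀ = -14.
(Σr·r = 62, Σr = 12, Σ1 = 4, Σr·q = -80, Σq = -14.)
Determinant 62·4 − 12² = 104.
c₁ = ((-80)·4 − 12·(-14))/104 = -19/13; c₀ = (62·(-14) − 12·(-80))/104 = 23/26.

c₁ = -1.462, c₀ = 0.885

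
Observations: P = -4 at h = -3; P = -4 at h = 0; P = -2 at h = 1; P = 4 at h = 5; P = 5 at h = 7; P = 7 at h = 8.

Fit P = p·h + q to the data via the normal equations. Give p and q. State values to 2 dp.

Compute the Gram sums: Σh·h = 148, Σh = 18, Σ1 = 6.
Right-hand side: Σh·P = 121, ΣP = 6.
So XᵀX·[p, q]ᵀ = XᵀP: [[148, 18]; [18, 6]]·[p, q]ᵀ = [121, 6]ᵀ.
Eliminating q: 6·(row 1) − 18·(row 2) gives 564·p = 6·121 − 18·6 = 618, so p = 103/94.
Then q = (6 − 18·(103/94))/6 = -215/94.

p = 1.10, q = -2.29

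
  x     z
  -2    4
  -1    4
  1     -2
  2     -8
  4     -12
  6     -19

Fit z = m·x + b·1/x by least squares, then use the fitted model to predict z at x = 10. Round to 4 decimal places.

Forming MᵀM = [[62, 6]; [6, 373/144]] and Mᵀz = [-192, -109/6]ᵀ gives MᵀM·[m, b]ᵀ = Mᵀz.
Eliminating b: (373/144)·(row 1) − 6·(row 2) gives (8971/72)·m = (373/144)·(-192) − 6·(-109/6) = -1165/3, so m = -27960/8971.
Then b = ((-109/6) − 6·(-27960/8971))/(373/144) = 1848/8971.
At x = 10: ẑ = (-27960/8971)·(10) + (1848/8971)·(1/10) = -1397076/44855.

ẑ = -31.1465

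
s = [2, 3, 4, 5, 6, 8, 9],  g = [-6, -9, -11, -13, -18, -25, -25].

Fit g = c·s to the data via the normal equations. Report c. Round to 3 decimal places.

c = -2.898

Setting ∂/∂c … = 0 gives: 235·c = -681.
(Σs·s = 235, Σs·g = -681.)
Hence c = -681 / 235 ≈ -2.89787.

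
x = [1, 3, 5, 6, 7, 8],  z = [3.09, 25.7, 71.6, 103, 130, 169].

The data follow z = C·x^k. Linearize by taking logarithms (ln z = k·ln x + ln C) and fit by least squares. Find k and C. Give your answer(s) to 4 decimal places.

Let Y = ln z. Fitting Y = k·ln x + ln C by least squares:
AᵀA = [[15.1183, 8.5252]; [8.5252, 6]], rhs = [38.8841, 23.2779]ᵀ  (here Σln x = 8.5252, Σ(ln x)² = 15.1183, Σln z = 23.2779, Σln x·ln z = 38.8841).
Δ = 15.1183·6 − (8.5252)² = 18.0313; k = (38.8841·6 − 8.5252·23.2779)/18.0313 = 1.93312, ln C = (15.1183·23.2779 − 8.5252·38.8841)/18.0313 = 1.13296, so C = exp(1.13296) = 3.10483.

k = 1.9331, C = 3.1048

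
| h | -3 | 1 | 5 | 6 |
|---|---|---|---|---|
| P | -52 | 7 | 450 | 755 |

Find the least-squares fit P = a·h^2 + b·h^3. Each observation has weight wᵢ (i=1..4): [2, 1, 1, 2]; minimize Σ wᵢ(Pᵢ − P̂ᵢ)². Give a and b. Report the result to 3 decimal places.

a = 3.141, b = 2.972

The normal equations are: 3380·a + 18192·b = 64681;  18192·a + 110396·b = 385225.
Eliminating b: 110396·(row 1) − 18192·(row 2) gives 42189616·a = 110396·64681 − 18192·385225 = 132510476, so a = 4732517/1506772.
Then b = (385225 − 18192·(4732517/1506772))/110396 = 4477991/1506772.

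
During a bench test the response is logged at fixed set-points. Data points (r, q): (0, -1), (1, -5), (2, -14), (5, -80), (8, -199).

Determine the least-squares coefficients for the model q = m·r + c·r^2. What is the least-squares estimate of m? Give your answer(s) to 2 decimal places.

m = -1.27

Forming XᵀX = [[94, 646]; [646, 4738]] and Xᵀq = [-2025, -14797]ᵀ gives XᵀX·[m, c]ᵀ = Xᵀq.
Eliminating c: 4738·(row 1) − 646·(row 2) gives 28056·m = 4738·(-2025) − 646·(-14797) = -35588, so m = -1271/1002.
Then c = ((-14797) − 646·(-1271/1002))/4738 = -1478/501.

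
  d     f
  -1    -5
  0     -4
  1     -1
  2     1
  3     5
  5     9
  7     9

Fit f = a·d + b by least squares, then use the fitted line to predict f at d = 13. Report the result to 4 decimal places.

The normal equations are: 89·a + 17·b = 129;  17·a + 7·b = 14.
Determinant 89·7 − 17² = 334.
a = (129·7 − 17·14)/334 = 665/334; b = (89·14 − 17·129)/334 = -947/334.
At d = 13: f̂ = (665/334)·(13) + (-947/334)·(1) = 3849/167.

f̂ = 23.0479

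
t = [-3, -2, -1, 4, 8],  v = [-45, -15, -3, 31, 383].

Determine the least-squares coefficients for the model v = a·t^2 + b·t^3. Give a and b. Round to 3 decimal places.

The normal system AᵀA·[a, b]ᵀ = Aᵀv is [[4450, 33516]; [33516, 267034]]·[a, b]ᵀ = [24540, 199418]ᵀ.
Eliminating b: 267034·(row 1) − 33516·(row 2) gives 64979044·a = 267034·24540 − 33516·199418 = -130679328, so a = -2513064/1249597.
Then b = (199418 − 33516·(-2513064/1249597))/267034 = 1248605/1249597.

a = -2.011, b = 0.999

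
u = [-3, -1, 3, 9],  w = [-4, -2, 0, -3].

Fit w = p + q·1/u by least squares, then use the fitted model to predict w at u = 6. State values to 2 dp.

ŵ = -1.88

AᵀA·[p, q]ᵀ = Aᵀw reads: 4·p + (-8/9)·q = -9;  (-8/9)·p + (100/81)·q = 3.
det = 4·(100/81) − (-8/9)² = 112/27.
p = ((-9)·(100/81) − (-8/9)·3)/(112/27) = -57/28; q = (4·3 − (-8/9)·(-9))/(112/27) = 27/28.
At u = 6: ŵ = (-57/28)·(1) + (27/28)·(1/6) = -15/8.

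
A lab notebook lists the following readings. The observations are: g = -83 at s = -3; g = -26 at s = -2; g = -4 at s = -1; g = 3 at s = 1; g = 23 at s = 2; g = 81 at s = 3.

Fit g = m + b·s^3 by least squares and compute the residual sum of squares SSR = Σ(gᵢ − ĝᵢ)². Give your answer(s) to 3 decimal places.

Normal-equation sums: Σ1 = 6, Σs^3 = 0, Σs^3·s^3 = 1588.
For Aᵀg: Σg = -6, Σs^3·g = 4827.
Normal equations: [[6, 0]; [0, 1588]]·[m, b]ᵀ = [-6, 4827]ᵀ.
Eliminating b: 1588·(row 1) − 0·(row 2) gives 9528·m = 1588·(-6) − 0·4827 = -9528, so m = -1.
Then b = (4827 − 0·(-1))/1588 = 4827/1588.
Residuals: 113/1588, -271/397, 63/1588, 1525/1588, -126/397, -113/1588; SSR = 2383/1588.

SSR = 1.501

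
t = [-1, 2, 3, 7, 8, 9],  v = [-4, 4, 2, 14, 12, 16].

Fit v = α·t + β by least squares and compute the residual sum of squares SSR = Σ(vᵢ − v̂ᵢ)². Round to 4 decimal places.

SSR = 15.7931

The normal equations are: 208·α + 28·β = 356;  28·α + 6·β = 44.
(Σt·t = 208, Σt = 28, Σ1 = 6, Σt·v = 356, Σv = 44.)
Eliminating β: 6·(row 1) − 28·(row 2) gives 464·α = 6·356 − 28·44 = 904, so α = 113/58.
Then β = (44 − 28·(113/58))/6 = -51/29.
Residuals: -17/58, 54/29, -121/58, 123/58, -53/29, 13/58; SSR = 458/29.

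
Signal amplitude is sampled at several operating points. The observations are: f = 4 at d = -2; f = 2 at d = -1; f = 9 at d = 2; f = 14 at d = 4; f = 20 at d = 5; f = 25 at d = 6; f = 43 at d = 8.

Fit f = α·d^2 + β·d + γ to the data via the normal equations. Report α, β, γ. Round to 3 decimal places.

α = 0.505, β = 0.814, γ = 3.337

The normal system XᵀX·[α, β, γ]ᵀ = Xᵀf is [[6306, 916, 150]; [916, 150, 22]; [150, 22, 7]]·[α, β, γ]ᵀ = [4430, 658, 117]ᵀ.
Solving the 3×3 system (Gaussian elimination) gives α = 46242/91601, β = 74608/91601, γ = 305663/91601.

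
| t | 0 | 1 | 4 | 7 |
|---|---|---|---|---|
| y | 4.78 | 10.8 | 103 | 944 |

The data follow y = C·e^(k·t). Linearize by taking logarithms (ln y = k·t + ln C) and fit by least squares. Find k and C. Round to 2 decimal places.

k = 0.75, C = 4.95

Taking logs, ln y = k·t + ln C, so regress ln y on t.
Over the data: Σt = 12.0000, Σ(t)² = 66.0000, Σln y = 15.4288, Σt·ln y = 68.8693.
Normal system: [[66.0000, 12.0000]; [12.0000, 4]]·[k, ln C]ᵀ = [68.8693, 15.4288]ᵀ.
Solving (det = 120.0000): k = 0.75276, ln C = 1.59893, so C = exp(1.59893) = 4.94773.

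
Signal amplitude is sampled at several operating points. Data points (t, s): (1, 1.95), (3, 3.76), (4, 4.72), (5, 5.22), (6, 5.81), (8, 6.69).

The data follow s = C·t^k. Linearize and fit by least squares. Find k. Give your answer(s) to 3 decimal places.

k = 0.602

Taking logs, ln s = k·ln t + ln C, so regress ln s on ln t.
Σln t = 7.9655, Σ(ln t)² = 13.2535, Σln s = 8.8567, Σln t·ln s = 13.3708.
Equations: 13.2535·k + 7.9655·ln C = 13.3708;  7.9655·k + 6·ln C = 8.8567.
Slope k = (n·Σln t·ln s − Σln t·Σln s)/(n·Σ(ln t)² − (Σln t)²) = (6·13.3708 − 7.9655·8.8567)/16.0713 = 0.60208; ln C = (Σln s − k·Σln t)/n = 0.67681.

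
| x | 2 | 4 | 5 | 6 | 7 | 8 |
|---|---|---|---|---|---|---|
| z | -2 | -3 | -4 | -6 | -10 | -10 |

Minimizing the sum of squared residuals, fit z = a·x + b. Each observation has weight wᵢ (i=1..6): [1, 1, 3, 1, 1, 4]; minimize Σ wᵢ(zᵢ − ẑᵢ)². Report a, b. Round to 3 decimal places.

AᵀWA·[a, b]ᵀ = AᵀWz reads: 436·a + 66·b = -502;  66·a + 11·b = -73.
det = 436·11 − 66² = 440.
a = ((-502)·11 − 66·(-73))/440 = -8/5; b = (436·(-73) − 66·(-502))/440 = 163/55.

a = -1.600, b = 2.964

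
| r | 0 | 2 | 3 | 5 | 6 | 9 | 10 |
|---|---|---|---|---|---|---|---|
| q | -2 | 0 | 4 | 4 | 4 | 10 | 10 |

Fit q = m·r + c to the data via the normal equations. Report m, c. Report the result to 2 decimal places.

From the data, Σr·r = 255, Σr = 35, Σ1 = 7.
Right-hand side: Σr·q = 246, Σq = 30.
Eliminating c: 7·(row 1) − 35·(row 2) gives 560·m = 7·246 − 35·30 = 672, so m = 6/5.
Then c = (30 − 35·(6/5))/7 = -12/7.

m = 1.20, c = -1.71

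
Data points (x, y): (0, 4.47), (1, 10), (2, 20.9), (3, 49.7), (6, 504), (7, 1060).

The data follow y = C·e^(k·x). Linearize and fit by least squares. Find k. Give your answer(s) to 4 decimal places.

k = 0.7830

Let Y = ln y. Fitting Y = k·x + ln C by least squares:
Sums: Σx = 19.0000, Σ(x)² = 99.0000, Σln y = 23.9343, Σx·ln y = 106.1977.
Normal system: [[99.0000, 19.0000]; [19.0000, 6]]·[k, ln C]ᵀ = [106.1977, 23.9343]ᵀ.
Δ = 99.0000·6 − (19.0000)² = 233.0000; k = (106.1977·6 − 19.0000·23.9343)/233.0000 = 0.78298, ln C = (99.0000·23.9343 − 19.0000·106.1977)/233.0000 = 1.50962.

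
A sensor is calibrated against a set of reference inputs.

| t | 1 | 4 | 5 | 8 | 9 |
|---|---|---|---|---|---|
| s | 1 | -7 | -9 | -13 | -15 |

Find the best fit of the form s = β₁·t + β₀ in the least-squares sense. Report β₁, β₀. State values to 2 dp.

From the data, Σt·t = 187, Σt = 27, Σ1 = 5.
For Mᵀs: Σt·s = -311, Σs = -43.
So MᵀM·[β₁, β₀]ᵀ = Mᵀs: [[187, 27]; [27, 5]]·[β₁, β₀]ᵀ = [-311, -43]ᵀ.
det = 187·5 − 27² = 206.
β₁ = ((-311)·5 − 27·(-43))/206 = -197/103; β₀ = (187·(-43) − 27·(-311))/206 = 178/103.

β₁ = -1.91, β₀ = 1.73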